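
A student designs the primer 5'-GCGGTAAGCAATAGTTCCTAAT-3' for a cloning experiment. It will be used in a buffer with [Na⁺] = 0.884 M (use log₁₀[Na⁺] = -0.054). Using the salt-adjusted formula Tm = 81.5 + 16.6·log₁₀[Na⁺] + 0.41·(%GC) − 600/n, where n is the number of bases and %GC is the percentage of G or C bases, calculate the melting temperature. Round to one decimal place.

70.1°C

Length n = 22. A=7, G=5, T=6, C=4
G+C = 9, so %GC = 9/22 × 100 = 40.909%
Salt term: 16.6 × (-0.054) = -0.896
GC term: 0.41 × 40.909 = 16.773; length term: −600/22 = −27.273
Tm = 81.5 + (-0.896) + 16.773 − 27.273 = 70.104 → 70.1°C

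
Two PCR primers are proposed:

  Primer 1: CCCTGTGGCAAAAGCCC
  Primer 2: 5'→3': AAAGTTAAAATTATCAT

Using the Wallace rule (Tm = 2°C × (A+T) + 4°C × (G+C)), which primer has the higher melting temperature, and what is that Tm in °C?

Primer 1, 56°C

Primer 1: A+T=6, G+C=11 → Tm = 2(6)+4(11) = 56°C
Primer 2: A+T=15, G+C=2 → Tm = 2(15)+4(2) = 38°C
56°C vs 38°C → primer 1 is higher.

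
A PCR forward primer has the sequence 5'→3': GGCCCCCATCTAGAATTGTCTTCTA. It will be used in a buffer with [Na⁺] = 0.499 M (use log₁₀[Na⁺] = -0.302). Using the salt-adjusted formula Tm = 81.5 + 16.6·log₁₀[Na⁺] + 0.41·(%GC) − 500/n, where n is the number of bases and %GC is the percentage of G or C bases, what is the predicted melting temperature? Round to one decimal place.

76.2°C

Length n = 25. Base counts: A=5, T=8, G=4, C=8
G+C = 12, so %GC = 12/25 × 100 = 48%
Salt term: 16.6 × (-0.302) = -5.013
GC term: 0.41 × 48 = 19.68; length term: −500/25 = −20
Tm = 81.5 + (-5.013) + 19.68 − 20 = 76.167 → 76.2°C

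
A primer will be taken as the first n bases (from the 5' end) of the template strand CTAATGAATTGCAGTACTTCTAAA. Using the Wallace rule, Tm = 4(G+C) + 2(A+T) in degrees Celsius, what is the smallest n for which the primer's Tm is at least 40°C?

n = 15

First 14 bases: CTAATGAATTGCAG → Tm = 38°C (< 40°C)
First 15 bases: CTAATGAATTGCAGT → Tm = 40°C (≥ 40°C)
Each additional base adds 2°C (A/T) or 4°C (G/C), so Tm is non-decreasing in n; n = 15 is the first length to reach 40°C.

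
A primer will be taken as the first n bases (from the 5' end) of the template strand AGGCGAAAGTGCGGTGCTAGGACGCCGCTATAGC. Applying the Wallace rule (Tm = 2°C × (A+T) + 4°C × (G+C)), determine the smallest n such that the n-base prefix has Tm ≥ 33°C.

First 10 bases: AGGCGAAAGT → Tm = 30°C (< 33°C)
First 11 bases: AGGCGAAAGTG → Tm = 34°C (≥ 33°C)
Since every base adds ≥2°C, Tm only increases with n, so the threshold is first crossed at n = 11.

n = 11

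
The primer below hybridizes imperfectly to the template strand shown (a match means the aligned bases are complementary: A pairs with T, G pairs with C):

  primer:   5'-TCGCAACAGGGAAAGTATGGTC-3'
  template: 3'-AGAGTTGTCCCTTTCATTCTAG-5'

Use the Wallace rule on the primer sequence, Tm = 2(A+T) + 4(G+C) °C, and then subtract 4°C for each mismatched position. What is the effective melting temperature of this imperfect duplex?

54°C

Primer base counts: A=7, T=4, G=7, C=4 → A+T=11, G+C=11
Perfect-match Tm = 2(11) + 4(11) = 22 + 44 = 66°C
Mismatches (positions where the bases are not complementary): 3 (at positions 3, 18, 20)
Effective Tm = 66 − 3×4 = 66 − 12 = 54°C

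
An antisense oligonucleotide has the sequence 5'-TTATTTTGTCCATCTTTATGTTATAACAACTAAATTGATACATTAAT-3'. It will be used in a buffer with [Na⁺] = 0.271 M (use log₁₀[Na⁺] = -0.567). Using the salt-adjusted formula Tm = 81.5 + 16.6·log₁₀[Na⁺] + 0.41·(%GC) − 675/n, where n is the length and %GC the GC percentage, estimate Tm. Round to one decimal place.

Length n = 47. Counting bases: A=16, T=22, C=6, G=3
G+C = 9, so %GC = 9/47 × 100 = 19.149%
Salt term: 16.6 × (-0.567) = -9.412
GC term: 0.41 × 19.149 = 7.851; length term: −675/47 = −14.362
Tm = 81.5 + (-9.412) + 7.851 − 14.362 = 65.577 → 65.6°C

65.6°C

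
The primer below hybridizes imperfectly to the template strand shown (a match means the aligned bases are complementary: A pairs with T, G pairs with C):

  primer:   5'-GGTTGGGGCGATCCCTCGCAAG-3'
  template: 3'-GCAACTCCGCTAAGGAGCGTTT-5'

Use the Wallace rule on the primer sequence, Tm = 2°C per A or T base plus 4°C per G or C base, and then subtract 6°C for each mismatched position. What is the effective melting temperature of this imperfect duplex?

50°C

Primer base counts: A=3, T=4, G=9, C=6 → A+T=7, G+C=15
Perfect-match Tm = 2(7) + 4(15) = 14 + 60 = 74°C
Mismatches (positions where the bases are not complementary): 4 (at positions 1, 6, 13, 22)
Effective Tm = 74 − 4×6 = 74 − 24 = 50°C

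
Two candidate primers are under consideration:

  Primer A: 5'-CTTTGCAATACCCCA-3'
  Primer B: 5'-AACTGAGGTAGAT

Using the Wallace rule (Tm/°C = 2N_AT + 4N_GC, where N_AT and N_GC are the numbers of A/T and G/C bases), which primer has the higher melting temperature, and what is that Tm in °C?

Primer A, 44°C

Primer A: A+T=8, G+C=7 → Tm = 2(8)+4(7) = 44°C
Primer B: A+T=8, G+C=5 → Tm = 2(8)+4(5) = 36°C
44°C vs 36°C → primer A is higher.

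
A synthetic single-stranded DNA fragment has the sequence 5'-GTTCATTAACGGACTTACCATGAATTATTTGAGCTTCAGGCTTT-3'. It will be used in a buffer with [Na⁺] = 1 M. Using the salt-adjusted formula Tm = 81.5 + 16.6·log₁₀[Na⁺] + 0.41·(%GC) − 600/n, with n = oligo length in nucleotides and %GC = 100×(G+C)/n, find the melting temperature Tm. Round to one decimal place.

Length n = 44. Base counts: C=8, A=11, T=17, G=8
G+C = 16, so %GC = 16/44 × 100 = 36.364%
Salt term: 16.6 × (0) = 0
GC term: 0.41 × 36.364 = 14.909; length term: −600/44 = −13.636
Tm = 81.5 + (0) + 14.909 − 13.636 = 82.773 → 82.8°C

82.8°C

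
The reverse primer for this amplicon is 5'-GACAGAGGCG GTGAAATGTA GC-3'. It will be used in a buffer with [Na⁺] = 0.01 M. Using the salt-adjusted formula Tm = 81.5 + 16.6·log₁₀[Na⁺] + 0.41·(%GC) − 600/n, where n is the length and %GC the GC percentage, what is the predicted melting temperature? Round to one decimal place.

43.4°C

Length n = 22. Base counts: T=3, A=7, C=3, G=9
G+C = 12, so %GC = 12/22 × 100 = 54.545%
Salt term: 16.6 × (-2) = -33.2
GC term: 0.41 × 54.545 = 22.363; length term: −600/22 = −27.273
Tm = 81.5 + (-33.2) + 22.363 − 27.273 = 43.39 → 43.4°C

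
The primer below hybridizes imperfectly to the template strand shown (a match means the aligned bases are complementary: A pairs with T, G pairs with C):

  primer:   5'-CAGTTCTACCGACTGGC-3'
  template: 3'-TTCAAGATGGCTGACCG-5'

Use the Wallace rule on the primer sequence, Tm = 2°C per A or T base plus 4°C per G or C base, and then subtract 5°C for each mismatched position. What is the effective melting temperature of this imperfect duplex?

Primer base counts: A=3, T=4, G=4, C=6 → A+T=7, G+C=10
Perfect-match Tm = 2(7) + 4(10) = 14 + 40 = 54°C
Mismatches (positions where the bases are not complementary): 1 (at position 1)
Effective Tm = 54 − 1×5 = 54 − 5 = 49°C

49°C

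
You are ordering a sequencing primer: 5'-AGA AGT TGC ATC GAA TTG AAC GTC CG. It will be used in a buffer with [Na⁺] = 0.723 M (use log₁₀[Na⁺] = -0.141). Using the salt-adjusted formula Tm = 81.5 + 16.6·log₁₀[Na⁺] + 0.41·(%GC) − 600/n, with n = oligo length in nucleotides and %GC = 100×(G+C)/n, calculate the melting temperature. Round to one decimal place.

75.0°C

Length n = 26. Base counts: G=7, A=8, T=6, C=5
G+C = 12, so %GC = 12/26 × 100 = 46.154%
Salt term: 16.6 × (-0.141) = -2.341
GC term: 0.41 × 46.154 = 18.923; length term: −600/26 = −23.077
Tm = 81.5 + (-2.341) + 18.923 − 23.077 = 75.005 → 75.0°C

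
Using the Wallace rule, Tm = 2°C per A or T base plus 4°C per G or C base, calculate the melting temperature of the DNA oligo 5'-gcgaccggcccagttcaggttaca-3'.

78°C

Scanning the sequence gives C=8, G=7, A=5, T=4.
AT pairs contribute 9, GC pairs contribute 15.
Tm = 2×9 + 4×15 = 78°C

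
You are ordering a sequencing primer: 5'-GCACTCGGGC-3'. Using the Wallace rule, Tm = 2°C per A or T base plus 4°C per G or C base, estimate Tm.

Scanning the sequence gives G=4, T=1, A=1, C=4.
AT pairs contribute 2, GC pairs contribute 8.
Tm = 4·8 + 2·2 = 32 + 4 = 36°C

36°C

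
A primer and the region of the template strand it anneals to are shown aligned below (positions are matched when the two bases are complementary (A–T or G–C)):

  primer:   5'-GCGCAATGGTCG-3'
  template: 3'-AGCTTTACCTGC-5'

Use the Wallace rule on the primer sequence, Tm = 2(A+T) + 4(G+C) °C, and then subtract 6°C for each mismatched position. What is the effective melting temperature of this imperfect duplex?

Primer base counts: A=2, T=2, G=5, C=3 → A+T=4, G+C=8
Perfect-match Tm = 2(4) + 4(8) = 8 + 32 = 40°C
Mismatches (positions where the bases are not complementary): 3 (at positions 1, 4, 10)
Effective Tm = 40 − 3×6 = 40 − 18 = 22°C

22°C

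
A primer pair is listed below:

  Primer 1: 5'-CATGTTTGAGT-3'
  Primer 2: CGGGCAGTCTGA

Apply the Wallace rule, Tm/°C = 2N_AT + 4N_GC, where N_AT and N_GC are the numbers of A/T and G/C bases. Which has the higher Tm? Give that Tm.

Primer 2, 40°C

Primer 1: A+T=7, G+C=4 → Tm = 2(7)+4(4) = 30°C
Primer 2: A+T=4, G+C=8 → Tm = 2(4)+4(8) = 40°C
30°C vs 40°C → primer 2 is higher.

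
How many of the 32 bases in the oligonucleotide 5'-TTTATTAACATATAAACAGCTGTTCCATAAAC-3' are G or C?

8

Counting bases: C=6, G=2, T=11, A=13
Total G or C: 2 + 6 = 8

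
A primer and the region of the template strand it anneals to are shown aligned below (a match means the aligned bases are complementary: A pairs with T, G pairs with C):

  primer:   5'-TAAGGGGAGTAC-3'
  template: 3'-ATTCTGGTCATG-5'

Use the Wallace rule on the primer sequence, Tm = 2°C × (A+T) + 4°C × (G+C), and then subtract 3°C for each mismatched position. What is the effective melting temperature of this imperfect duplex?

27°C

Primer base counts: A=4, T=2, G=5, C=1 → A+T=6, G+C=6
Perfect-match Tm = 2(6) + 4(6) = 12 + 24 = 36°C
Mismatches (positions where the bases are not complementary): 3 (at positions 5, 6, 7)
Effective Tm = 36 − 3×3 = 36 − 9 = 27°C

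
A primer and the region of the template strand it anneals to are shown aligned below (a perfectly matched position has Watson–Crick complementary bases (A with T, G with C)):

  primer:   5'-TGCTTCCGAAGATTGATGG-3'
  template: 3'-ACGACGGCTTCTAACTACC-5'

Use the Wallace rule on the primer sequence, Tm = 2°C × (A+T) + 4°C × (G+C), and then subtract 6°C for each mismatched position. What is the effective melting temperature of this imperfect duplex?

50°C

Primer base counts: A=4, T=6, G=6, C=3 → A+T=10, G+C=9
Perfect-match Tm = 2(10) + 4(9) = 20 + 36 = 56°C
Mismatches (positions where the bases are not complementary): 1 (at position 5)
Effective Tm = 56 − 1×6 = 56 − 6 = 50°C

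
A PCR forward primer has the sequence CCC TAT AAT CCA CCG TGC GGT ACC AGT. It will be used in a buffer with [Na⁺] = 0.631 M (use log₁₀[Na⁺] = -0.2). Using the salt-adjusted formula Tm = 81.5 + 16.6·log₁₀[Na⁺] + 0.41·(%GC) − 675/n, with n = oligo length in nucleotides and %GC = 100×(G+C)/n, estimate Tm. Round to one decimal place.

76.0°C

Length n = 27. Base counts: G=5, C=10, A=6, T=6
G+C = 15, so %GC = 15/27 × 100 = 55.556%
Salt term: 16.6 × (-0.2) = -3.32
GC term: 0.41 × 55.556 = 22.778; length term: −675/27 = −25
Tm = 81.5 + (-3.32) + 22.778 − 25 = 75.958 → 76.0°C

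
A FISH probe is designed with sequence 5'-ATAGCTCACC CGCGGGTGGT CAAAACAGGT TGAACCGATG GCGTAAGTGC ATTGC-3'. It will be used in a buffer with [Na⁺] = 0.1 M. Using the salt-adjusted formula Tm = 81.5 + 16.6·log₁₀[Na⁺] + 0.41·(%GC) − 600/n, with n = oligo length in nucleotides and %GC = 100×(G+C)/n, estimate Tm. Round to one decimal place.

76.4°C

Length n = 55. A=14, C=13, T=11, G=17
G+C = 30, so %GC = 30/55 × 100 = 54.545%
Salt term: 16.6 × (-1) = -16.6
GC term: 0.41 × 54.545 = 22.363; length term: −600/55 = −10.909
Tm = 81.5 + (-16.6) + 22.363 − 10.909 = 76.354 → 76.4°C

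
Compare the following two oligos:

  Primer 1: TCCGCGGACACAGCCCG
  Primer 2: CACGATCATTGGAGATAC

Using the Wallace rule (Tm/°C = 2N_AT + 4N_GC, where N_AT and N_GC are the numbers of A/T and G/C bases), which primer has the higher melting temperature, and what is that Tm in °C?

Primer 1: A+T=4, G+C=13 → Tm = 2(4)+4(13) = 60°C
Primer 2: A+T=10, G+C=8 → Tm = 2(10)+4(8) = 52°C
60°C vs 52°C → primer 1 is higher.

Primer 1, 60°C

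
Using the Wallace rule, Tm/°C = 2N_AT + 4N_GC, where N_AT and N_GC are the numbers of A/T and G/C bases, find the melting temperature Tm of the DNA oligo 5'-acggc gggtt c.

Scanning the sequence gives C=3, T=2, G=5, A=1.
A+T = 3, G+C = 8
Tm = 2×3 + 4×8 = 38°C

38°C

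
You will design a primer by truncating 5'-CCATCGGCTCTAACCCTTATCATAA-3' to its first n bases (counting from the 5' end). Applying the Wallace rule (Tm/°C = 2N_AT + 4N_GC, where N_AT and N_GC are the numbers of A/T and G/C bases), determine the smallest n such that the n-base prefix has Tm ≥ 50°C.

First 15 bases: CCATCGGCTCTAACC → Tm = 48°C (< 50°C)
First 16 bases: CCATCGGCTCTAACCC → Tm = 52°C (≥ 50°C)
Each additional base adds 2°C (A/T) or 4°C (G/C), so Tm is non-decreasing in n; n = 16 is the first length to reach 50°C.

n = 16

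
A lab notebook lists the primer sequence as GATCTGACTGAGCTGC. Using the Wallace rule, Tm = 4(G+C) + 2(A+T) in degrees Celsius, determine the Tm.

50°C

Base counts: A=3, G=5, C=4, T=4
AT pairs contribute 7, GC pairs contribute 9.
Tm = 4·9 + 2·7 = 36 + 14 = 50°C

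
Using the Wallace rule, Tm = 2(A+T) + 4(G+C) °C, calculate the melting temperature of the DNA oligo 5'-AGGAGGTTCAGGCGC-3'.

Scanning the sequence gives T=2, C=3, G=7, A=3.
A+T = 5, G+C = 10
Tm = 4·10 + 2·5 = 40 + 10 = 50°C

50°C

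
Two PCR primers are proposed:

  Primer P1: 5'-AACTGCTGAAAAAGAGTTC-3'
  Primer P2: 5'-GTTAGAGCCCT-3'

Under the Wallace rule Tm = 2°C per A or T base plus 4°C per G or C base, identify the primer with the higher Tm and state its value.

Primer P1, 52°C

Primer P1: A+T=12, G+C=7 → Tm = 2(12)+4(7) = 52°C
Primer P2: A+T=5, G+C=6 → Tm = 2(5)+4(6) = 34°C
52°C vs 34°C → primer P1 is higher.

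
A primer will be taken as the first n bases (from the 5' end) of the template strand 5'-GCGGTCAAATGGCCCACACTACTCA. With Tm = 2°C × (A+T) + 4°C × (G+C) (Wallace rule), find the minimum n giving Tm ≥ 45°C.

First 13 bases: GCGGTCAAATGGC → Tm = 42°C (< 45°C)
First 14 bases: GCGGTCAAATGGCC → Tm = 46°C (≥ 45°C)
Since every base adds ≥2°C, Tm only increases with n, so the threshold is first crossed at n = 14.

n = 14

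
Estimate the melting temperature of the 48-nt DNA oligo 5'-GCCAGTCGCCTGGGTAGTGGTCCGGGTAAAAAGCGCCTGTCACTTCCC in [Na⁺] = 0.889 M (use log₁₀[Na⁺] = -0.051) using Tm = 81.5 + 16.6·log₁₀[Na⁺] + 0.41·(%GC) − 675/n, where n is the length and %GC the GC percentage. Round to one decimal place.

92.2°C

Length n = 48. Counting bases: G=15, C=15, A=8, T=10
G+C = 30, so %GC = 30/48 × 100 = 62.5%
Salt term: 16.6 × (-0.051) = -0.847
GC term: 0.41 × 62.5 = 25.625; length term: −675/48 = −14.062
Tm = 81.5 + (-0.847) + 25.625 − 14.062 = 92.216 → 92.2°C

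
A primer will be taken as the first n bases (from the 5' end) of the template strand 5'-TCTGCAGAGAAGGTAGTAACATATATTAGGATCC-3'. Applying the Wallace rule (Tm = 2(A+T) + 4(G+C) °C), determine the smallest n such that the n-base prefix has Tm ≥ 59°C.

n = 21

First 20 bases: TCTGCAGAGAAGGTAGTAAC → Tm = 58°C (< 59°C)
First 21 bases: TCTGCAGAGAAGGTAGTAACA → Tm = 60°C (≥ 59°C)
Each additional base adds 2°C (A/T) or 4°C (G/C), so Tm is non-decreasing in n; n = 21 is the first length to reach 59°C.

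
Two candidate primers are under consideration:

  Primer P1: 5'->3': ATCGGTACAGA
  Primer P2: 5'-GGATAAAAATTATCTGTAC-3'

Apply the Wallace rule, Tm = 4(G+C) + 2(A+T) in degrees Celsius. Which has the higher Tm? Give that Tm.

Primer P2, 48°C

Primer P1: A+T=6, G+C=5 → Tm = 2(6)+4(5) = 32°C
Primer P2: A+T=14, G+C=5 → Tm = 2(14)+4(5) = 48°C
32°C vs 48°C → primer P2 is higher.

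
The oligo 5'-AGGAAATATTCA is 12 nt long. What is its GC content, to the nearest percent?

25%

Base counts: A=6, G=2, T=3, C=1
G+C = 2 + 1 = 3 out of 12 bases
%GC = 3/12 × 100 = 25% ≈ 25%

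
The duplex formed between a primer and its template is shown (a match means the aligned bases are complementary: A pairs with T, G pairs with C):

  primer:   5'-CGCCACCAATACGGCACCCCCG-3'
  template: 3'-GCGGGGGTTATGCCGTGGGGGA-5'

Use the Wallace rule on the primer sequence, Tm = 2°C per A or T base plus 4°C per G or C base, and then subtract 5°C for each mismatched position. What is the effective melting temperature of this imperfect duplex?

Primer base counts: A=5, T=1, G=4, C=12 → A+T=6, G+C=16
Perfect-match Tm = 2(6) + 4(16) = 12 + 64 = 76°C
Mismatches (positions where the bases are not complementary): 2 (at positions 5, 22)
Effective Tm = 76 − 2×5 = 76 − 10 = 66°C

66°C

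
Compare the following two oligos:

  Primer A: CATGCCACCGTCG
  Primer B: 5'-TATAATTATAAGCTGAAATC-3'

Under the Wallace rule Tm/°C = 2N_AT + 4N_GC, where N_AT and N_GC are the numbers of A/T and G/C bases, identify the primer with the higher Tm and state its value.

Primer A: A+T=4, G+C=9 → Tm = 2(4)+4(9) = 44°C
Primer B: A+T=16, G+C=4 → Tm = 2(16)+4(4) = 48°C
44°C vs 48°C → primer B is higher.

Primer B, 48°C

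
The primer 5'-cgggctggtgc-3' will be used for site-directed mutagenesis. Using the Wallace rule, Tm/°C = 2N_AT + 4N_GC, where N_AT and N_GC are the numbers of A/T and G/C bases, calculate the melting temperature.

Scanning the sequence gives T=2, G=6, C=3, A=0.
AT pairs contribute 2, GC pairs contribute 9.
Tm = 4·9 + 2·2 = 36 + 4 = 40°C

40°C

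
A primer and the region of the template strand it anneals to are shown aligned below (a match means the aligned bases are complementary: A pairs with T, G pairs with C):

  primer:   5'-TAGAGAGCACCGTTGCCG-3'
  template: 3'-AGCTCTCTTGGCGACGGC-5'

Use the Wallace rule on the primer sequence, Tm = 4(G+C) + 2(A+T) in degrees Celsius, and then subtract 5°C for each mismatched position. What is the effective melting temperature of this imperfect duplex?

Primer base counts: A=4, T=3, G=6, C=5 → A+T=7, G+C=11
Perfect-match Tm = 2(7) + 4(11) = 14 + 44 = 58°C
Mismatches (positions where the bases are not complementary): 3 (at positions 2, 8, 13)
Effective Tm = 58 − 3×5 = 58 − 15 = 43°C

43°C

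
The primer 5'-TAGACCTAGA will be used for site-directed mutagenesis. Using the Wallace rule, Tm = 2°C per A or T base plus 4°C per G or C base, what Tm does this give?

28°C

T=2, A=4, G=2, C=2
AT pairs contribute 6, GC pairs contribute 4.
Tm = 2(6) + 4(4) = 12 + 16 = 28°C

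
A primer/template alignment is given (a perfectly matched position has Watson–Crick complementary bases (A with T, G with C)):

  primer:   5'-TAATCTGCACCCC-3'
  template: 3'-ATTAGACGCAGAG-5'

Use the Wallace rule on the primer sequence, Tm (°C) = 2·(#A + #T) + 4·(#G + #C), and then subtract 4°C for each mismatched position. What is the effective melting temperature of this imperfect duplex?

Primer base counts: A=3, T=3, G=1, C=6 → A+T=6, G+C=7
Perfect-match Tm = 2(6) + 4(7) = 12 + 28 = 40°C
Mismatches (positions where the bases are not complementary): 3 (at positions 9, 10, 12)
Effective Tm = 40 − 3×4 = 40 − 12 = 28°C

28°C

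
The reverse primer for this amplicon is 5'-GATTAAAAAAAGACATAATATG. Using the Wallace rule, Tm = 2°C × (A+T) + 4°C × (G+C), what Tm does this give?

Scanning the sequence gives C=1, T=5, G=3, A=13.
So N_AT = 18 and N_GC = 4.
Tm = 4·4 + 2·18 = 16 + 36 = 52°C

52°C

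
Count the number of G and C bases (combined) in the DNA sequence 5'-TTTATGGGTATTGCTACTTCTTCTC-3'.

9

Base counts: A=3, C=5, T=13, G=4
G+C = 4 + 5 = 9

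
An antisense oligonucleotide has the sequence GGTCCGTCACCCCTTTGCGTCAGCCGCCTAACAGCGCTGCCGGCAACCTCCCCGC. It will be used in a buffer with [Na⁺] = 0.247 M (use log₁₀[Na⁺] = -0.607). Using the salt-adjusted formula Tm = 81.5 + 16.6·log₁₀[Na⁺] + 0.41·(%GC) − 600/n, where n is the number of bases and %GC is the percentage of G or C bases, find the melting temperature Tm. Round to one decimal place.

89.6°C

Length n = 55. G=13, A=7, C=26, T=9
G+C = 39, so %GC = 39/55 × 100 = 70.909%
Salt term: 16.6 × (-0.607) = -10.076
GC term: 0.41 × 70.909 = 29.073; length term: −600/55 = −10.909
Tm = 81.5 + (-10.076) + 29.073 − 10.909 = 89.588 → 89.6°C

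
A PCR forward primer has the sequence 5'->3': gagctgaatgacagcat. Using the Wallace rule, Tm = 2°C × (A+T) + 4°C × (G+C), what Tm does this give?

Base counts: A=6, C=3, G=5, T=3
AT pairs contribute 9, GC pairs contribute 8.
Tm = 2(9) + 4(8) = 18 + 32 = 50°C

50°C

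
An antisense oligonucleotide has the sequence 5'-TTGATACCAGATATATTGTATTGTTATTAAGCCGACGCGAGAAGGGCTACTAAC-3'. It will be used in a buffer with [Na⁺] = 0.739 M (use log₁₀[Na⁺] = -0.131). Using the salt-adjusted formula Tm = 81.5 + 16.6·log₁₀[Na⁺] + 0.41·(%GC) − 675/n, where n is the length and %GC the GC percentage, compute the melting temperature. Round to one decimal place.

82.8°C

Length n = 54. Base counts: C=9, A=17, T=16, G=12
G+C = 21, so %GC = 21/54 × 100 = 38.889%
Salt term: 16.6 × (-0.131) = -2.175
GC term: 0.41 × 38.889 = 15.944; length term: −675/54 = −12.5
Tm = 81.5 + (-2.175) + 15.944 − 12.5 = 82.769 → 82.8°C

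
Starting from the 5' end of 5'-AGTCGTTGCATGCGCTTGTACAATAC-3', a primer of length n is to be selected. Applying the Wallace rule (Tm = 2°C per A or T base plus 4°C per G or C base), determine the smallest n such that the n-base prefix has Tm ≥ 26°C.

n = 9

First 8 bases: AGTCGTTG → Tm = 24°C (< 26°C)
First 9 bases: AGTCGTTGC → Tm = 28°C (≥ 26°C)
Each additional base adds 2°C (A/T) or 4°C (G/C), so Tm is non-decreasing in n; n = 9 is the first length to reach 26°C.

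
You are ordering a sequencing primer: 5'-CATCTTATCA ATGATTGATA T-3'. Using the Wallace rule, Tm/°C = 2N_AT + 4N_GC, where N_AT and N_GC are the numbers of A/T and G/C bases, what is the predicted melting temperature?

Counting bases: T=9, C=3, A=7, G=2
A+T = 16, G+C = 5
Tm = 2(16) + 4(5) = 32 + 20 = 52°C

52°C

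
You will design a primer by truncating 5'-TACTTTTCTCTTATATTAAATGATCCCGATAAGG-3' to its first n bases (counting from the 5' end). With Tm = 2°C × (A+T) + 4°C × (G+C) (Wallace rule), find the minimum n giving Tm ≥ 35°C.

n = 15

First 14 bases: TACTTTTCTCTTAT → Tm = 34°C (< 35°C)
First 15 bases: TACTTTTCTCTTATA → Tm = 36°C (≥ 35°C)
Each additional base adds 2°C (A/T) or 4°C (G/C), so Tm is non-decreasing in n; n = 15 is the first length to reach 35°C.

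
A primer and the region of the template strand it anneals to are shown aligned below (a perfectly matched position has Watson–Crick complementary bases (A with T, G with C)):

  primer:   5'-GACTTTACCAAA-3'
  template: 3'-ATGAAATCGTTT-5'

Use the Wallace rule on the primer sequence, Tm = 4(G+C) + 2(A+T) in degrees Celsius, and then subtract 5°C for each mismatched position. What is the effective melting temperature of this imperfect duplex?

22°C

Primer base counts: A=5, T=3, G=1, C=3 → A+T=8, G+C=4
Perfect-match Tm = 2(8) + 4(4) = 16 + 16 = 32°C
Mismatches (positions where the bases are not complementary): 2 (at positions 1, 8)
Effective Tm = 32 − 2×5 = 32 − 10 = 22°C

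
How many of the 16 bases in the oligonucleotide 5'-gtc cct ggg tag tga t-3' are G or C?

9

A=2, T=5, G=6, C=3
G+C = 6 + 3 = 9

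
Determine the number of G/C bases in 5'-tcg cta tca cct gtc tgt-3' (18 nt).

Counting bases: T=7, G=3, A=2, C=6
Total G or C: 3 + 6 = 9

9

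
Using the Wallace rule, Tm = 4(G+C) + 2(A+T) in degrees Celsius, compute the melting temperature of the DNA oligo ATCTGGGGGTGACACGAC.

C=4, A=4, G=7, T=3
A+T = 7, G+C = 11
Tm = 4·11 + 2·7 = 44 + 14 = 58°C

58°C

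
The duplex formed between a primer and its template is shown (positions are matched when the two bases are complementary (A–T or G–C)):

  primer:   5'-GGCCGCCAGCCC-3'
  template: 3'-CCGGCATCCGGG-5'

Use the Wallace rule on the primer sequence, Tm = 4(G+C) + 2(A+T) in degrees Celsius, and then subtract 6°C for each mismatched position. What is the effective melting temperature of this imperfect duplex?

28°C

Primer base counts: A=1, T=0, G=4, C=7 → A+T=1, G+C=11
Perfect-match Tm = 2(1) + 4(11) = 2 + 44 = 46°C
Mismatches (positions where the bases are not complementary): 3 (at positions 6, 7, 8)
Effective Tm = 46 − 3×6 = 46 − 18 = 28°C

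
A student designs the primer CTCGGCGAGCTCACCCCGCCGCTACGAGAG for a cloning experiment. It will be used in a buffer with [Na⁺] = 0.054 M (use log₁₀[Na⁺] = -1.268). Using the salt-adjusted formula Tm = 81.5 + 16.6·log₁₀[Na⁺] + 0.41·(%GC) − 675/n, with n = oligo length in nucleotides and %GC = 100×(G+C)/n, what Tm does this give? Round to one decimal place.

68.0°C

Length n = 30. Counting bases: C=13, T=3, A=5, G=9
G+C = 22, so %GC = 22/30 × 100 = 73.333%
Salt term: 16.6 × (-1.268) = -21.049
GC term: 0.41 × 73.333 = 30.067; length term: −675/30 = −22.5
Tm = 81.5 + (-21.049) + 30.067 − 22.5 = 68.018 → 68.0°C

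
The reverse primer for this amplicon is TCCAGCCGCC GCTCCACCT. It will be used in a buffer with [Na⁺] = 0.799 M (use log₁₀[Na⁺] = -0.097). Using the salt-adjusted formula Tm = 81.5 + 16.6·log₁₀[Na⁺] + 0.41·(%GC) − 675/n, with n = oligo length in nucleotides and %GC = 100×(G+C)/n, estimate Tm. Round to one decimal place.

Length n = 19. Base counts: T=3, C=11, A=2, G=3
G+C = 14, so %GC = 14/19 × 100 = 73.684%
Salt term: 16.6 × (-0.097) = -1.61
GC term: 0.41 × 73.684 = 30.21; length term: −675/19 = −35.526
Tm = 81.5 + (-1.61) + 30.21 − 35.526 = 74.574 → 74.6°C

74.6°C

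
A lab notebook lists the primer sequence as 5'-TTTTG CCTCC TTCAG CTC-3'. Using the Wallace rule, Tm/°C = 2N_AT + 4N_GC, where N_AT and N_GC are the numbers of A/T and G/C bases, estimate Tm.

Base counts: C=7, G=2, T=8, A=1
AT pairs contribute 9, GC pairs contribute 9.
Tm = 2×9 + 4×9 = 54°C

54°C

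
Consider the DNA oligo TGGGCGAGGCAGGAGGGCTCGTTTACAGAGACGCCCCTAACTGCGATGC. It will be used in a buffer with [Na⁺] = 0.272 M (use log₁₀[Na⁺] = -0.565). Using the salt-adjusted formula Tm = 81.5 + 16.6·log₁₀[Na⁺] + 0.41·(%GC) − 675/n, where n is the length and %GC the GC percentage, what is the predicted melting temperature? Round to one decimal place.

Length n = 49. A=10, T=8, C=13, G=18
G+C = 31, so %GC = 31/49 × 100 = 63.265%
Salt term: 16.6 × (-0.565) = -9.379
GC term: 0.41 × 63.265 = 25.939; length term: −675/49 = −13.776
Tm = 81.5 + (-9.379) + 25.939 − 13.776 = 84.284 → 84.3°C

84.3°C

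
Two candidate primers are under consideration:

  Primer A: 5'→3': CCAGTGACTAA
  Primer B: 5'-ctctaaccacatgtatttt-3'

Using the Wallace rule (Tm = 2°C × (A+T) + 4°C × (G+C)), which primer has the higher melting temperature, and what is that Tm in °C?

Primer A: A+T=6, G+C=5 → Tm = 2(6)+4(5) = 32°C
Primer B: A+T=13, G+C=6 → Tm = 2(13)+4(6) = 50°C
32°C vs 50°C → primer B is higher.

Primer B, 50°C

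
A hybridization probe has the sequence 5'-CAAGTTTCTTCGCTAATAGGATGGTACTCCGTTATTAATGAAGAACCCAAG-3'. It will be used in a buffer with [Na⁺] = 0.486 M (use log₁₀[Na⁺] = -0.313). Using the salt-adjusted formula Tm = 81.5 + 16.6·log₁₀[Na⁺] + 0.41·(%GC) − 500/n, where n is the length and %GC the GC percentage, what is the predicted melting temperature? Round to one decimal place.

82.6°C

Length n = 51. T=15, G=10, A=16, C=10
G+C = 20, so %GC = 20/51 × 100 = 39.216%
Salt term: 16.6 × (-0.313) = -5.196
GC term: 0.41 × 39.216 = 16.079; length term: −500/51 = −9.804
Tm = 81.5 + (-5.196) + 16.079 − 9.804 = 82.579 → 82.6°C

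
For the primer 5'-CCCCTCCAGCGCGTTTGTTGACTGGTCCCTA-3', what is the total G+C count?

19

Scanning the sequence gives C=12, T=9, A=3, G=7.
G+C = 7 + 12 = 19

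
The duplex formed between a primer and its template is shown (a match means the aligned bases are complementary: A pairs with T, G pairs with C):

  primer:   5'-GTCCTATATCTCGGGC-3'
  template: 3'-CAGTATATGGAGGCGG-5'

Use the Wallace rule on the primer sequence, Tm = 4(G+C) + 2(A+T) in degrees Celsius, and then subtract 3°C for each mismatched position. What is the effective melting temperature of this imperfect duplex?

Primer base counts: A=2, T=5, G=4, C=5 → A+T=7, G+C=9
Perfect-match Tm = 2(7) + 4(9) = 14 + 36 = 50°C
Mismatches (positions where the bases are not complementary): 4 (at positions 4, 9, 13, 15)
Effective Tm = 50 − 4×3 = 50 − 12 = 38°C

38°C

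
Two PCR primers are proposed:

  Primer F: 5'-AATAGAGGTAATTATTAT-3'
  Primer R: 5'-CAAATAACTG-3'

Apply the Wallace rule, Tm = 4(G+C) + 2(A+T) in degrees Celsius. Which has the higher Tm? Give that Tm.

Primer F, 42°C

Primer F: A+T=15, G+C=3 → Tm = 2(15)+4(3) = 42°C
Primer R: A+T=7, G+C=3 → Tm = 2(7)+4(3) = 26°C
42°C vs 26°C → primer F is higher.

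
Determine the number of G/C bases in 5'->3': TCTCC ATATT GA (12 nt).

4

Scanning the sequence gives C=3, A=3, G=1, T=5.
Total G or C: 1 + 3 = 4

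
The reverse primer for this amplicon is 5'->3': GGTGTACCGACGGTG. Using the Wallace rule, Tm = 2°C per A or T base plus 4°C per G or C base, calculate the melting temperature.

T=3, G=7, A=2, C=3
A+T = 5, G+C = 10
Tm = 4·10 + 2·5 = 40 + 10 = 50°C

50°C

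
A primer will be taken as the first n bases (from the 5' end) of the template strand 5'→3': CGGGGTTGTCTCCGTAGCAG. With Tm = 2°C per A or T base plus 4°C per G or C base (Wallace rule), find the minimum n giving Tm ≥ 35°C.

First 10 bases: CGGGGTTGTC → Tm = 34°C (< 35°C)
First 11 bases: CGGGGTTGTCT → Tm = 36°C (≥ 35°C)
Since every base adds ≥2°C, Tm only increases with n, so the threshold is first crossed at n = 11.

n = 11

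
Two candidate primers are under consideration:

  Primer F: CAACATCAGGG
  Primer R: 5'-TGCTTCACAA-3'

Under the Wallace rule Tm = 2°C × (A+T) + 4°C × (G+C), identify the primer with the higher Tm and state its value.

Primer F: A+T=5, G+C=6 → Tm = 2(5)+4(6) = 34°C
Primer R: A+T=6, G+C=4 → Tm = 2(6)+4(4) = 28°C
34°C vs 28°C → primer F is higher.

Primer F, 34°C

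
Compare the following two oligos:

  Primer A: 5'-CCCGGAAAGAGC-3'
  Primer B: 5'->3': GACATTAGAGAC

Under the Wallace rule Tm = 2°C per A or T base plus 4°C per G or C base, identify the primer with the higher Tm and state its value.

Primer A: A+T=4, G+C=8 → Tm = 2(4)+4(8) = 40°C
Primer B: A+T=7, G+C=5 → Tm = 2(7)+4(5) = 34°C
40°C vs 34°C → primer A is higher.

Primer A, 40°C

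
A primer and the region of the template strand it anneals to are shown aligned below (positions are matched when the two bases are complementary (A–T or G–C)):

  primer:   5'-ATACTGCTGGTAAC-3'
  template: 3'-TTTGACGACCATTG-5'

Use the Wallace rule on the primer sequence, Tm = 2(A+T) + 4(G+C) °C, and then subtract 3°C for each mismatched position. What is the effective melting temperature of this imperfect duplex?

Primer base counts: A=4, T=4, G=3, C=3 → A+T=8, G+C=6
Perfect-match Tm = 2(8) + 4(6) = 16 + 24 = 40°C
Mismatches (positions where the bases are not complementary): 1 (at position 2)
Effective Tm = 40 − 1×3 = 40 − 3 = 37°C

37°C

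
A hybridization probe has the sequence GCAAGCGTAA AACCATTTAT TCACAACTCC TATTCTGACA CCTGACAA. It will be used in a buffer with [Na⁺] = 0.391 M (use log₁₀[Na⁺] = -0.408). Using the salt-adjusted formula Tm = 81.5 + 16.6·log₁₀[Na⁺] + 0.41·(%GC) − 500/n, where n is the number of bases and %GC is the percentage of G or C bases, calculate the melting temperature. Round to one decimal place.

Length n = 48. Counting bases: G=5, T=12, C=14, A=17
G+C = 19, so %GC = 19/48 × 100 = 39.583%
Salt term: 16.6 × (-0.408) = -6.773
GC term: 0.41 × 39.583 = 16.229; length term: −500/48 = −10.417
Tm = 81.5 + (-6.773) + 16.229 − 10.417 = 80.539 → 80.5°C

80.5°C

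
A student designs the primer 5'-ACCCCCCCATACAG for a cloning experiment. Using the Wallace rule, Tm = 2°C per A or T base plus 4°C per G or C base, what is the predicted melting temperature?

Counting bases: G=1, A=4, C=8, T=1
So N_AT = 5 and N_GC = 9.
Tm = 2(5) + 4(9) = 10 + 36 = 46°C

46°C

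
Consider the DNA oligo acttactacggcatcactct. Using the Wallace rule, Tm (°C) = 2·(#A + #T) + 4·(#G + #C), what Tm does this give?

Counting bases: A=5, T=6, C=7, G=2
AT pairs contribute 11, GC pairs contribute 9.
Tm = 4·9 + 2·11 = 36 + 22 = 58°C

58°C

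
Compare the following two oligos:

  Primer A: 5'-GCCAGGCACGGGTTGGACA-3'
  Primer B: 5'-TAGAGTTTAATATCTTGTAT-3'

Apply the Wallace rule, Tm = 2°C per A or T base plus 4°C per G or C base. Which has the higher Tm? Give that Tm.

Primer A: A+T=6, G+C=13 → Tm = 2(6)+4(13) = 64°C
Primer B: A+T=16, G+C=4 → Tm = 2(16)+4(4) = 48°C
64°C vs 48°C → primer A is higher.

Primer A, 64°C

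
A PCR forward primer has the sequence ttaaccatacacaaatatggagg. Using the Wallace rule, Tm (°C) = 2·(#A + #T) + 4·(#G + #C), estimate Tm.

62°C

Scanning the sequence gives G=4, T=5, A=10, C=4.
AT pairs contribute 15, GC pairs contribute 8.
Tm = 4·8 + 2·15 = 32 + 30 = 62°C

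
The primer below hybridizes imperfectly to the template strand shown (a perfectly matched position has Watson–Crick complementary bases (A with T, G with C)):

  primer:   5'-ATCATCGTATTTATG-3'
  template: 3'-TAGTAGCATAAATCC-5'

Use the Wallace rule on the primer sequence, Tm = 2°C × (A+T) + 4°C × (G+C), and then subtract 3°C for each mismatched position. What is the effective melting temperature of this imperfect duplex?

35°C

Primer base counts: A=4, T=7, G=2, C=2 → A+T=11, G+C=4
Perfect-match Tm = 2(11) + 4(4) = 22 + 16 = 38°C
Mismatches (positions where the bases are not complementary): 1 (at position 14)
Effective Tm = 38 − 1×3 = 38 − 3 = 35°C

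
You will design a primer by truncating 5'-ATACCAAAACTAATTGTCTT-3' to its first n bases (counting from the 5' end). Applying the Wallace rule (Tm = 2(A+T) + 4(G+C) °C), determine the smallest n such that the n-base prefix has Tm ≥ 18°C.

n = 7

First 6 bases: ATACCA → Tm = 16°C (< 18°C)
First 7 bases: ATACCAA → Tm = 18°C (≥ 18°C)
Since every base adds ≥2°C, Tm only increases with n, so the threshold is first crossed at n = 7.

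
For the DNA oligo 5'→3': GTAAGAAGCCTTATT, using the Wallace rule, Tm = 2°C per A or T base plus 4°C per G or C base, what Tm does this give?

40°C

Base counts: G=3, A=5, C=2, T=5
AT pairs contribute 10, GC pairs contribute 5.
Tm = 2×10 + 4×5 = 40°C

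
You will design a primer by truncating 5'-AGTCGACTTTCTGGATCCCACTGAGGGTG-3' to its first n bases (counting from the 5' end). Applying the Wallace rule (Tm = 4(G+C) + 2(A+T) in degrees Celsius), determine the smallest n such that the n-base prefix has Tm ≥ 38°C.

n = 13

First 12 bases: AGTCGACTTTCT → Tm = 34°C (< 38°C)
First 13 bases: AGTCGACTTTCTG → Tm = 38°C (≥ 38°C)
Each additional base adds 2°C (A/T) or 4°C (G/C), so Tm is non-decreasing in n; n = 13 is the first length to reach 38°C.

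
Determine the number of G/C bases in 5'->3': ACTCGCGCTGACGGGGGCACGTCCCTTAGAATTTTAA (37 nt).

Scanning the sequence gives A=8, G=10, T=9, C=10.
G+C = 10 + 10 = 20

20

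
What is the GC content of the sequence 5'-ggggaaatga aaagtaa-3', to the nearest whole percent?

35%

Counting bases: T=2, G=6, A=9, C=0
G+C = 6 + 0 = 6 out of 17 bases
%GC = 6/17 × 100 = 35.29% ≈ 35%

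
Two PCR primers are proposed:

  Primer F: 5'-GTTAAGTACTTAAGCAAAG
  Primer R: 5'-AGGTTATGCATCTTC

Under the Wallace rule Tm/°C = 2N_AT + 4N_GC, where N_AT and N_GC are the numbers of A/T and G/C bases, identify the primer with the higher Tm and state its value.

Primer F, 50°C

Primer F: A+T=13, G+C=6 → Tm = 2(13)+4(6) = 50°C
Primer R: A+T=9, G+C=6 → Tm = 2(9)+4(6) = 42°C
50°C vs 42°C → primer F is higher.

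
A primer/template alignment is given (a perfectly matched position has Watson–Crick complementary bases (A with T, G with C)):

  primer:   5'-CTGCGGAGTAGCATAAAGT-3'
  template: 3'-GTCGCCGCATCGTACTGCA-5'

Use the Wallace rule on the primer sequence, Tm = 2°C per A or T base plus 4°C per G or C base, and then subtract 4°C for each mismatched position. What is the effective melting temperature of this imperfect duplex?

40°C

Primer base counts: A=6, T=4, G=6, C=3 → A+T=10, G+C=9
Perfect-match Tm = 2(10) + 4(9) = 20 + 36 = 56°C
Mismatches (positions where the bases are not complementary): 4 (at positions 2, 7, 15, 17)
Effective Tm = 56 − 4×4 = 56 − 16 = 40°C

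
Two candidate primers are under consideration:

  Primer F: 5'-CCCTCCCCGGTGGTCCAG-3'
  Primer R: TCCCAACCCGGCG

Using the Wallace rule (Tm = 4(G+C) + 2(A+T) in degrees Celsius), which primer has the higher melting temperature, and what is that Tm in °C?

Primer F: A+T=4, G+C=14 → Tm = 2(4)+4(14) = 64°C
Primer R: A+T=3, G+C=10 → Tm = 2(3)+4(10) = 46°C
64°C vs 46°C → primer F is higher.

Primer F, 64°C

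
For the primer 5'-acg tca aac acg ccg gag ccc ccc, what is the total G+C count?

17

Scanning the sequence gives A=6, T=1, C=12, G=5.
Total G or C: 5 + 12 = 17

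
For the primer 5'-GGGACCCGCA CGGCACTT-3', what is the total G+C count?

Base counts: A=3, C=7, T=2, G=6
G+C = 6 + 7 = 13

13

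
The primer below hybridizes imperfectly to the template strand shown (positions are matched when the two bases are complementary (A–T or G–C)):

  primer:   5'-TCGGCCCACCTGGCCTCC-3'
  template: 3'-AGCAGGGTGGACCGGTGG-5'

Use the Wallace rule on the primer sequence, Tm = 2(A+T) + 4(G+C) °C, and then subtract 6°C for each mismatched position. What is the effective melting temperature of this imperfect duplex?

52°C

Primer base counts: A=1, T=3, G=4, C=10 → A+T=4, G+C=14
Perfect-match Tm = 2(4) + 4(14) = 8 + 56 = 64°C
Mismatches (positions where the bases are not complementary): 2 (at positions 4, 16)
Effective Tm = 64 − 2×6 = 64 − 12 = 52°C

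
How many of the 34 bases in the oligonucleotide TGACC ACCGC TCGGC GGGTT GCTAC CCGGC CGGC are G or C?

26

Scanning the sequence gives G=12, A=3, C=14, T=5.
G+C = 12 + 14 = 26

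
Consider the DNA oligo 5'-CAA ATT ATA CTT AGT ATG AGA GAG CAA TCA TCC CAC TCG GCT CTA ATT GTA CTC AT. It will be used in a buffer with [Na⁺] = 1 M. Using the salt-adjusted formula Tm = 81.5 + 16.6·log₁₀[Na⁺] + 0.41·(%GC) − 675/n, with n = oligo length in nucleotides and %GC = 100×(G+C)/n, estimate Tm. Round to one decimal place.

Length n = 56. Counting bases: T=17, A=18, C=13, G=8
G+C = 21, so %GC = 21/56 × 100 = 37.5%
Salt term: 16.6 × (0) = 0
GC term: 0.41 × 37.5 = 15.375; length term: −675/56 = −12.054
Tm = 81.5 + (0) + 15.375 − 12.054 = 84.821 → 84.8°C

84.8°C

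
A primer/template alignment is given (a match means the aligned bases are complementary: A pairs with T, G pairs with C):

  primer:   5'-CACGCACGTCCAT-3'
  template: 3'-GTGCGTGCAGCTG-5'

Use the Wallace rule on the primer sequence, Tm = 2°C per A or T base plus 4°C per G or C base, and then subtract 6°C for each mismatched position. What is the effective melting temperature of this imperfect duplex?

Primer base counts: A=3, T=2, G=2, C=6 → A+T=5, G+C=8
Perfect-match Tm = 2(5) + 4(8) = 10 + 32 = 42°C
Mismatches (positions where the bases are not complementary): 2 (at positions 11, 13)
Effective Tm = 42 − 2×6 = 42 − 12 = 30°C

30°C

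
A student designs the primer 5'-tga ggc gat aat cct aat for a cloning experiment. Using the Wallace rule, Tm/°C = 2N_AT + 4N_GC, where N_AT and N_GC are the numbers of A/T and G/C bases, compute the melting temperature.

50°C

C=3, A=6, G=4, T=5
So N_AT = 11 and N_GC = 7.
Tm = 2×11 + 4×7 = 50°C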